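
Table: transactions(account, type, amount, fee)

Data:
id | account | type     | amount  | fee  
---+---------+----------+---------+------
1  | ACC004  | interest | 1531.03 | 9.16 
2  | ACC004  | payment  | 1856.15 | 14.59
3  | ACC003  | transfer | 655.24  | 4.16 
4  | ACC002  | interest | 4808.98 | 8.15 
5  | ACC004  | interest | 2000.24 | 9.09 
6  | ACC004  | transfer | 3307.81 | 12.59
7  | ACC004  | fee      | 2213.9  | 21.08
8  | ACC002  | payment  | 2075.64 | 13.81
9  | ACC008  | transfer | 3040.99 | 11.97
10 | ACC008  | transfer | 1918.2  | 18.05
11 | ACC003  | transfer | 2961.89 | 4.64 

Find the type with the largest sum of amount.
SELECT type, SUM(amount) as val
FROM transactions
GROUP BY type
ORDER BY val DESC
LIMIT 1

Result: transfer with sum(amount) = 11884.13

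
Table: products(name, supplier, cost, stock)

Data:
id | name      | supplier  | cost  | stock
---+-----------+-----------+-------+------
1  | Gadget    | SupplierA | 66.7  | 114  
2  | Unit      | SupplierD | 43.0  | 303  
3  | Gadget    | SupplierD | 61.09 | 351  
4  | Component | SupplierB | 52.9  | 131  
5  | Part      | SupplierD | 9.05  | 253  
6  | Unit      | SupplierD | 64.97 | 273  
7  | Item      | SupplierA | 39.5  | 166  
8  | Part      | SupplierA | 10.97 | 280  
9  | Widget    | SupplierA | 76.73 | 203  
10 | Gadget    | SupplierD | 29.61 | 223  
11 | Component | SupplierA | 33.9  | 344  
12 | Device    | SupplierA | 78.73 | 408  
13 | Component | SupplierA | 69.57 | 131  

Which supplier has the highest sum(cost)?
SELECT supplier, SUM(cost) as val
FROM products
GROUP BY supplier
ORDER BY val DESC
LIMIT 1

Result: SupplierA with sum(cost) = 376.10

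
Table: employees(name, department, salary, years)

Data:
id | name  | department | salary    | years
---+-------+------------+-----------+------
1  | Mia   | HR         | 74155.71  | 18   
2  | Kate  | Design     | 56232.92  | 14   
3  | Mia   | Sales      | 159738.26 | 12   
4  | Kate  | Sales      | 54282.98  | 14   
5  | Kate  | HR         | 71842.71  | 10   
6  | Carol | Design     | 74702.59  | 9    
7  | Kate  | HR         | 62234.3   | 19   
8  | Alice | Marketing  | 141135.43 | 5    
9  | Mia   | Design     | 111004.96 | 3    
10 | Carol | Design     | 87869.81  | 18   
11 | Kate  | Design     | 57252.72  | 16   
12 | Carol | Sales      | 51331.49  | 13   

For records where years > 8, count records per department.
SELECT department, COUNT(*)
FROM employees
WHERE years > 8
GROUP BY department

Note: WHERE filters rows before grouping.

Result:
  Design: 4
  HR: 3
  Sales: 3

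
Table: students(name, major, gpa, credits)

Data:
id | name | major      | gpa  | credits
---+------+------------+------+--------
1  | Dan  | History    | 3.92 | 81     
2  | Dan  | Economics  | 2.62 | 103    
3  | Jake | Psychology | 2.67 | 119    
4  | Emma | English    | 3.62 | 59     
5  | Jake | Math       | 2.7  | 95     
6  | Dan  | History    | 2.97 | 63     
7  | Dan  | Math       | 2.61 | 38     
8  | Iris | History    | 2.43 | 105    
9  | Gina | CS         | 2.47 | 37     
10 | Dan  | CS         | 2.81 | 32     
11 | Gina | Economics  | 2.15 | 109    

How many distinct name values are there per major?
SELECT major, COUNT(DISTINCT name)
FROM students
GROUP BY major

Result:
  CS: 2 distinct
  Economics: 2 distinct
  English: 1 distinct
  History: 2 distinct
  Math: 2 distinct
  Psychology: 1 distinct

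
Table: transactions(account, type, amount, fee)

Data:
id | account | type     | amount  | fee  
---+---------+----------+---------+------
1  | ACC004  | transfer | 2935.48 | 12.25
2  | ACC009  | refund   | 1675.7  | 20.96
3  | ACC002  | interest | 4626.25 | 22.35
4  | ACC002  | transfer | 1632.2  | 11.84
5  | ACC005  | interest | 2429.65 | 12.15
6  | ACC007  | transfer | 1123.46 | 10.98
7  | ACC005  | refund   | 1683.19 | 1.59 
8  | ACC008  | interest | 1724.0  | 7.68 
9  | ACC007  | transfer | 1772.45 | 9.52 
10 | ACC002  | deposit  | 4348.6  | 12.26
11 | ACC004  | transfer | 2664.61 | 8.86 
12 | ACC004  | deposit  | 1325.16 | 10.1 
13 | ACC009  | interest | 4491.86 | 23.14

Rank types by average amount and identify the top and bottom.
SELECT type, AVG(amount)
FROM transactions
GROUP BY type
ORDER BY AVG(amount)

All groups:
  refund: 1679.45
  transfer: 2025.64
  deposit: 2836.88
  interest: 3317.94

Highest: interest (3317.94)
Lowest: refund (1679.45)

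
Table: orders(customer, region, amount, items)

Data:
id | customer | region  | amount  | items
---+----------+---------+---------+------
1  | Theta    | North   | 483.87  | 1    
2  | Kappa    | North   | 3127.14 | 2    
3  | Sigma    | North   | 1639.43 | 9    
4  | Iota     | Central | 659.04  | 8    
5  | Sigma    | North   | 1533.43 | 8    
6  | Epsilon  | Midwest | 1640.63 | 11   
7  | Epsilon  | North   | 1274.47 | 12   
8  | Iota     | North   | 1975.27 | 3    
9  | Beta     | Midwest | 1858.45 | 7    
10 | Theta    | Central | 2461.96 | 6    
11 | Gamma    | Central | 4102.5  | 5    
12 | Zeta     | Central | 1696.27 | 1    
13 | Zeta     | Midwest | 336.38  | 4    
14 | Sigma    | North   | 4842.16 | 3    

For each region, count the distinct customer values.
SELECT region, COUNT(DISTINCT customer)
FROM orders
GROUP BY region

Result:
  Central: 4 distinct
  Midwest: 3 distinct
  North: 5 distinct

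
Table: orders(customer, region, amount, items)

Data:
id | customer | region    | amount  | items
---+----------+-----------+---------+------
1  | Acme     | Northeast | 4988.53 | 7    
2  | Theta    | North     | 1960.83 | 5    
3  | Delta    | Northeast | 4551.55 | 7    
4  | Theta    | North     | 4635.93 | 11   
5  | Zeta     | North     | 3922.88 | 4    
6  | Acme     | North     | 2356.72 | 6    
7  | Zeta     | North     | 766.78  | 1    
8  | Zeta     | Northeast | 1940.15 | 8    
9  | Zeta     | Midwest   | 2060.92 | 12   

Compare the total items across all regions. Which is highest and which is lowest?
SELECT region, SUM(items)
FROM orders
GROUP BY region
ORDER BY SUM(items)

All groups:
  Midwest: 12
  Northeast: 22
  North: 27

Highest: North (27)
Lowest: Midwest (12)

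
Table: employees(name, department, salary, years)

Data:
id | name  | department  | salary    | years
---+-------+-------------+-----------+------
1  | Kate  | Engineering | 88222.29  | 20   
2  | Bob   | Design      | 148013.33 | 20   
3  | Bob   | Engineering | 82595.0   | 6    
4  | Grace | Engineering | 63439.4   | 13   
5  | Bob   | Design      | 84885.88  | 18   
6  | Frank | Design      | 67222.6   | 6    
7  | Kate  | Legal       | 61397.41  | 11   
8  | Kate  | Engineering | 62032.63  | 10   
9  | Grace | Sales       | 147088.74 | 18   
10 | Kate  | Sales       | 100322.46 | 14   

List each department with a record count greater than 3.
SELECT department, COUNT(*) as cnt
FROM employees
GROUP BY department
HAVING COUNT(*) > 3

Result:
  Engineering: 4

Note: HAVING filters groups after aggregation, WHERE filters rows before.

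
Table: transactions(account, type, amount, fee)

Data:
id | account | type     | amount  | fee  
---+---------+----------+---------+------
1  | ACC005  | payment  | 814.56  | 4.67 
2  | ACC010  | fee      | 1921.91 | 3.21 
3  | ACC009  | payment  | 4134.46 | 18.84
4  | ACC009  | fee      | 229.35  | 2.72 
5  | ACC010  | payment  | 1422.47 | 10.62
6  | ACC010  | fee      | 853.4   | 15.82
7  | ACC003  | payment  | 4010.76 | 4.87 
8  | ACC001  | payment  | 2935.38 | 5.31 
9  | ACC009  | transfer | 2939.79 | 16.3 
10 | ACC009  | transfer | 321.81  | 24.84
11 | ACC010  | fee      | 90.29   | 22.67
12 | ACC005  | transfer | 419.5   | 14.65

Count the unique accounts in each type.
SELECT type, COUNT(DISTINCT account)
FROM transactions
GROUP BY type

Result:
  fee: 2 distinct
  payment: 5 distinct
  transfer: 2 distinct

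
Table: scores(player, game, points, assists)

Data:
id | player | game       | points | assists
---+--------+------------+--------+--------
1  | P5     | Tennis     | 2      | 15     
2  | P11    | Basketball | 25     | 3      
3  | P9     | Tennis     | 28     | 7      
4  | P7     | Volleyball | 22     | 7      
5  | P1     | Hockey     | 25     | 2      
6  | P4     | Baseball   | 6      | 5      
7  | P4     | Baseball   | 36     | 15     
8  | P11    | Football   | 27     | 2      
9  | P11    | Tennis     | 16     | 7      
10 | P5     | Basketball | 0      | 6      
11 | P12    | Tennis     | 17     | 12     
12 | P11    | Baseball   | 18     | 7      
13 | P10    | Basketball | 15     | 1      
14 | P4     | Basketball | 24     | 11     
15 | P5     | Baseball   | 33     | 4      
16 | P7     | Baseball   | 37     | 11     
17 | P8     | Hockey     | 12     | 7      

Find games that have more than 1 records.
SELECT game, COUNT(*) as cnt
FROM scores
GROUP BY game
HAVING COUNT(*) > 1

Result:
  Baseball: 5
  Basketball: 4
  Hockey: 2
  Tennis: 4

Note: HAVING filters groups after aggregation, WHERE filters rows before.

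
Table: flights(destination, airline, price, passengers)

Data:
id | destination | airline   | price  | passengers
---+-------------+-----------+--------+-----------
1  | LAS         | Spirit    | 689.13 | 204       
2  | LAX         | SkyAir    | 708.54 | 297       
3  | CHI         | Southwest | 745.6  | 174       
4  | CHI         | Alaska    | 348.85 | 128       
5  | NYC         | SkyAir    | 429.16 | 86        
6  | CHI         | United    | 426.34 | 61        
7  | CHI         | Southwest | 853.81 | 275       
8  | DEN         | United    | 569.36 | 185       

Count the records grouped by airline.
SELECT airline, COUNT(*) as count
FROM flights
GROUP BY airline

Result:
  Alaska: 1
  SkyAir: 2
  Southwest: 2
  Spirit: 1
  United: 2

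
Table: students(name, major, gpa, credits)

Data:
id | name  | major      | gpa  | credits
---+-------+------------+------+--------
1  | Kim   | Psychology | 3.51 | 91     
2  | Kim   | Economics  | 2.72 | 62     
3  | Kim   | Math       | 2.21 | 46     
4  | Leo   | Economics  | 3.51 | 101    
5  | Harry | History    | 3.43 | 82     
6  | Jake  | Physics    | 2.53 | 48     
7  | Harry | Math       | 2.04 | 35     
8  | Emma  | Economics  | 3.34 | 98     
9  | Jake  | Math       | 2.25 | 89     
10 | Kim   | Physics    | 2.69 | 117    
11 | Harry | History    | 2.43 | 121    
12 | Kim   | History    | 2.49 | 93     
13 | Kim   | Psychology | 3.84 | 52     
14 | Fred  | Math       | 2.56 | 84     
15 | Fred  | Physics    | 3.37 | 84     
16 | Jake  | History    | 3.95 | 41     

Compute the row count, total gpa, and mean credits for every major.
SELECT major,
       COUNT(*) as cnt,
       SUM(gpa) as total_gpa,
       AVG(credits) as avg_credits
FROM students
GROUP BY major

Result:
  Economics: 3 records, 9.57 total gpa, 87.00 avg credits
  History: 4 records, 12.30 total gpa, 84.25 avg credits
  Math: 4 records, 9.06 total gpa, 63.50 avg credits
  Physics: 3 records, 8.59 total gpa, 83.00 avg credits
  Psychology: 2 records, 7.35 total gpa, 71.50 avg credits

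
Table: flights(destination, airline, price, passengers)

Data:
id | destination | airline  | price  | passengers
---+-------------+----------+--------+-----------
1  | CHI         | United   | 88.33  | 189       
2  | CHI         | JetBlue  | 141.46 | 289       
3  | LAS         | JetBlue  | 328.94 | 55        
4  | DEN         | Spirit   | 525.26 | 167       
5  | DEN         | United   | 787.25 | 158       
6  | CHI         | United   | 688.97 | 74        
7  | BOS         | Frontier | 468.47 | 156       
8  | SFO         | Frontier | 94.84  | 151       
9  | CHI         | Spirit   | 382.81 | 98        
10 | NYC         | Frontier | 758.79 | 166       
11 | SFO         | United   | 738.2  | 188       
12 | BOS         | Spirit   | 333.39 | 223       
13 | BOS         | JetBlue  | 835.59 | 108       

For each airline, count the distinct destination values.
SELECT airline, COUNT(DISTINCT destination)
FROM flights
GROUP BY airline

Result:
  Frontier: 3 distinct
  JetBlue: 3 distinct
  Spirit: 3 distinct
  United: 3 distinct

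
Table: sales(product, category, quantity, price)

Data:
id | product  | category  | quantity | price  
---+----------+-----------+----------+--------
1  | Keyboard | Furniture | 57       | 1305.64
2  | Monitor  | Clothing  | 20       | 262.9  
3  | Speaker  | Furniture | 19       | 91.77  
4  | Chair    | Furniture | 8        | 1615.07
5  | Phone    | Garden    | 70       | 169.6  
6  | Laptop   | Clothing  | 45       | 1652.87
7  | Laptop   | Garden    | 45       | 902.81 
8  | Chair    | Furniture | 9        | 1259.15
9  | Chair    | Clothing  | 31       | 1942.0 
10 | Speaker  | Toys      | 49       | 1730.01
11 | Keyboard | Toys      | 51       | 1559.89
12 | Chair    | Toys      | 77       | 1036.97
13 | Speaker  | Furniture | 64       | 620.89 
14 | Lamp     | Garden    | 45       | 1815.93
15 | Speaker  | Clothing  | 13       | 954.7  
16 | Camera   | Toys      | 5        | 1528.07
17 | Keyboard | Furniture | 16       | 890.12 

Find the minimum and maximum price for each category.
SELECT category, MIN(price), MAX(price)
FROM sales
GROUP BY category

Result:
  Clothing: min=262.90, max=1942.00
  Furniture: min=91.77, max=1615.07
  Garden: min=169.60, max=1815.93
  Toys: min=1036.97, max=1730.01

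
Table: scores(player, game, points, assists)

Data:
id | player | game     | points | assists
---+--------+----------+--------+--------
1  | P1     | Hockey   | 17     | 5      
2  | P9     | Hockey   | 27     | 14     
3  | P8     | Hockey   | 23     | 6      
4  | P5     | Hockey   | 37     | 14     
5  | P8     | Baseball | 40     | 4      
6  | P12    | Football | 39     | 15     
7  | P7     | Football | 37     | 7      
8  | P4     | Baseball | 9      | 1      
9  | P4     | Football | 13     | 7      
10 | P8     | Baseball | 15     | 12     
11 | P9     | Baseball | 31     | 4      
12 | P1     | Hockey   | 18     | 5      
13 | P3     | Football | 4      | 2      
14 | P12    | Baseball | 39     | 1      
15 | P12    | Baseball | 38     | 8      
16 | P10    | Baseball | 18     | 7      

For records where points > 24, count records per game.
SELECT game, COUNT(*)
FROM scores
WHERE points > 24
GROUP BY game

Note: WHERE filters rows before grouping.

Result:
  Baseball: 4
  Football: 2
  Hockey: 2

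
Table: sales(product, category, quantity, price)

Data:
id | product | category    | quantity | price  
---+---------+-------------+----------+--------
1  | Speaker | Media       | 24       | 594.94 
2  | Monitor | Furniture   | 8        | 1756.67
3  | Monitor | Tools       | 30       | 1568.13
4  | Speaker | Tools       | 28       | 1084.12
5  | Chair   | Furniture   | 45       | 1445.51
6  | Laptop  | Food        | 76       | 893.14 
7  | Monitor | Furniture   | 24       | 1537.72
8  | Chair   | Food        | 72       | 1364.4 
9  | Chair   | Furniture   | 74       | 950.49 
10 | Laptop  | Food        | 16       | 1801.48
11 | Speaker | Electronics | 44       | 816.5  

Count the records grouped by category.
SELECT category, COUNT(*) as count
FROM sales
GROUP BY category

Result:
  Electronics: 1
  Food: 3
  Furniture: 4
  Media: 1
  Tools: 2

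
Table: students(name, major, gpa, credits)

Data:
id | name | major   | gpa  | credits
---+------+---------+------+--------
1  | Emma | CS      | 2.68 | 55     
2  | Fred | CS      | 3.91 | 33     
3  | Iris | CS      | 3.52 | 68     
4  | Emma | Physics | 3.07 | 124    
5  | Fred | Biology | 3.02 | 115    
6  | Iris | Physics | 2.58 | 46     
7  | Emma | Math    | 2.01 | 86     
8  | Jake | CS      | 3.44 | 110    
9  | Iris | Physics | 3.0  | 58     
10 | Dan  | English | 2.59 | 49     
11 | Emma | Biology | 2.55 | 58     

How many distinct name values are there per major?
SELECT major, COUNT(DISTINCT name)
FROM students
GROUP BY major

Result:
  Biology: 2 distinct
  CS: 4 distinct
  English: 1 distinct
  Math: 1 distinct
  Physics: 2 distinct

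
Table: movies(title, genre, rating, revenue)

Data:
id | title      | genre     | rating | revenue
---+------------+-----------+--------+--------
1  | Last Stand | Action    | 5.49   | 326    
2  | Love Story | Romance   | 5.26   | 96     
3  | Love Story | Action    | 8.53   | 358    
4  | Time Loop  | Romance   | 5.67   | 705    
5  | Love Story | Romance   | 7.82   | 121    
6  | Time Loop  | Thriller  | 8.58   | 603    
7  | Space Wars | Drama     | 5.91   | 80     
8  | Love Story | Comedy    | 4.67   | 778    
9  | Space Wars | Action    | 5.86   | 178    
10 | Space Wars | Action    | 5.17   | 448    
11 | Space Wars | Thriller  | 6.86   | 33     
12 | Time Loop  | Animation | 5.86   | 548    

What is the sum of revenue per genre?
SELECT genre, SUM(revenue) as result
FROM movies
GROUP BY genre

Result:
  Action: 1310
  Animation: 548
  Comedy: 778
  Drama: 80
  Romance: 922
  Thriller: 636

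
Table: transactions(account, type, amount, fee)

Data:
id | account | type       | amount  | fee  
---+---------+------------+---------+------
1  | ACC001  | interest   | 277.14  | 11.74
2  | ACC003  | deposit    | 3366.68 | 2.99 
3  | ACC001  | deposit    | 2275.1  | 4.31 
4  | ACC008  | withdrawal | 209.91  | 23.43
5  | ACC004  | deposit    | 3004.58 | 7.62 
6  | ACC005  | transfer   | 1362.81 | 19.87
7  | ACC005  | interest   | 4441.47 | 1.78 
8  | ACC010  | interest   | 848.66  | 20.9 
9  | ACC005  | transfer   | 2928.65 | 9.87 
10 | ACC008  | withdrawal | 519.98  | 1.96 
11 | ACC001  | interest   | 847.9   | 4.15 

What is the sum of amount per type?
SELECT type, SUM(amount) as result
FROM transactions
GROUP BY type

Result:
  deposit: 8646.36
  interest: 6415.17
  transfer: 4291.46
  withdrawal: 729.89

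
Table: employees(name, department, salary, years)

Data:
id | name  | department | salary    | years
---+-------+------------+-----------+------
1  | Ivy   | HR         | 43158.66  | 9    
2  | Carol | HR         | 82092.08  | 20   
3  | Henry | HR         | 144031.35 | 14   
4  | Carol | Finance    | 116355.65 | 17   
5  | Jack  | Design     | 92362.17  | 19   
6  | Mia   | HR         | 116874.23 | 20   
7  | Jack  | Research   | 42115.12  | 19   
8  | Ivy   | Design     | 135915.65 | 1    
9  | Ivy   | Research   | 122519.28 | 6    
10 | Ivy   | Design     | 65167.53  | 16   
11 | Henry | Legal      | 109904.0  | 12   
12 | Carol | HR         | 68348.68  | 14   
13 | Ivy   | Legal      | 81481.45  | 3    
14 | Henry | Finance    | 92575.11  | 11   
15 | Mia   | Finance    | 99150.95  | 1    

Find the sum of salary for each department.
SELECT department, SUM(salary) as result
FROM employees
GROUP BY department

Result:
  Design: 293445.35
  Finance: 308081.71
  HR: 454505.00
  Legal: 191385.45
  Research: 164634.40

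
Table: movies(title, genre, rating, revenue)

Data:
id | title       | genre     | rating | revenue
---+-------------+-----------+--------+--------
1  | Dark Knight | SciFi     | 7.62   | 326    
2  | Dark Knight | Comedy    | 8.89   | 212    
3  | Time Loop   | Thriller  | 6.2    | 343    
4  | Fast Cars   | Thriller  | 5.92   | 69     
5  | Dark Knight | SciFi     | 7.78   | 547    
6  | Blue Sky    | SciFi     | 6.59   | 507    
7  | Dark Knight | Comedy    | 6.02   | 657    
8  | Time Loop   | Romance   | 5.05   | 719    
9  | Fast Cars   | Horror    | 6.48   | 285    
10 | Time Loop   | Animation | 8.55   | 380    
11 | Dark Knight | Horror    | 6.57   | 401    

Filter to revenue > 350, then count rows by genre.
SELECT genre, COUNT(*)
FROM movies
WHERE revenue > 350
GROUP BY genre

Note: WHERE filters rows before grouping.

Result:
  Animation: 1
  Comedy: 1
  Horror: 1
  Romance: 1
  SciFi: 2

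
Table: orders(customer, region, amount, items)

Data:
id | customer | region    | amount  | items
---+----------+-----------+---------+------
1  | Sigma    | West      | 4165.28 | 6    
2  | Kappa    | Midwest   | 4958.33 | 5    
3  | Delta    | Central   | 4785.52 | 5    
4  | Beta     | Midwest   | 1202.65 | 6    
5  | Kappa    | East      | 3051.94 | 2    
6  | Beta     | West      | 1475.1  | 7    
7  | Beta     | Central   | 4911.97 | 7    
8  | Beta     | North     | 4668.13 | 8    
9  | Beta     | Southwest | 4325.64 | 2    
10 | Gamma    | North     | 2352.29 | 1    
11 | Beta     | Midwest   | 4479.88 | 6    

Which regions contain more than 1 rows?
SELECT region, COUNT(*) as cnt
FROM orders
GROUP BY region
HAVING COUNT(*) > 1

Result:
  Central: 2
  Midwest: 3
  North: 2
  West: 2

Note: HAVING filters groups after aggregation, WHERE filters rows before.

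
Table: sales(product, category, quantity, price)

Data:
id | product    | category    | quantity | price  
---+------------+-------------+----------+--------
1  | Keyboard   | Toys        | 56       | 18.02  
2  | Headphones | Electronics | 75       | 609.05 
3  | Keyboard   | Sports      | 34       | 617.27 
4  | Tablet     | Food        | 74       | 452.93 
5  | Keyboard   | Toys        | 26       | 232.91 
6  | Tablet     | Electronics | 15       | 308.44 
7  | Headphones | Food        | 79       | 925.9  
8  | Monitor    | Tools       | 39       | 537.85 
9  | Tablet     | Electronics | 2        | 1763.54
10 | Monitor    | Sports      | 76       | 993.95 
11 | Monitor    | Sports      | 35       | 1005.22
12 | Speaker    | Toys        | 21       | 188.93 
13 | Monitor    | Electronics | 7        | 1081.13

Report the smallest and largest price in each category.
SELECT category, MIN(price), MAX(price)
FROM sales
GROUP BY category

Result:
  Electronics: min=308.44, max=1763.54
  Food: min=452.93, max=925.90
  Sports: min=617.27, max=1005.22
  Tools: min=537.85, max=537.85
  Toys: min=18.02, max=232.91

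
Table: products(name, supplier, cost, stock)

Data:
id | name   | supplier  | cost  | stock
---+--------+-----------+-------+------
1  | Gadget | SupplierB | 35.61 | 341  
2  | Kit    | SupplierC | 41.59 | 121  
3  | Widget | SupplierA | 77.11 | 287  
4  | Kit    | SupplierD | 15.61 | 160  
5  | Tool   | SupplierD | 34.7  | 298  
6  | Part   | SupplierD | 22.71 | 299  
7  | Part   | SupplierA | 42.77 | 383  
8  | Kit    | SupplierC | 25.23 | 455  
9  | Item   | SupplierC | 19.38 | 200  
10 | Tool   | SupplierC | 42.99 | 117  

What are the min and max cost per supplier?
SELECT supplier, MIN(cost), MAX(cost)
FROM products
GROUP BY supplier

Result:
  SupplierA: min=42.77, max=77.11
  SupplierB: min=35.61, max=35.61
  SupplierC: min=19.38, max=42.99
  SupplierD: min=15.61, max=34.70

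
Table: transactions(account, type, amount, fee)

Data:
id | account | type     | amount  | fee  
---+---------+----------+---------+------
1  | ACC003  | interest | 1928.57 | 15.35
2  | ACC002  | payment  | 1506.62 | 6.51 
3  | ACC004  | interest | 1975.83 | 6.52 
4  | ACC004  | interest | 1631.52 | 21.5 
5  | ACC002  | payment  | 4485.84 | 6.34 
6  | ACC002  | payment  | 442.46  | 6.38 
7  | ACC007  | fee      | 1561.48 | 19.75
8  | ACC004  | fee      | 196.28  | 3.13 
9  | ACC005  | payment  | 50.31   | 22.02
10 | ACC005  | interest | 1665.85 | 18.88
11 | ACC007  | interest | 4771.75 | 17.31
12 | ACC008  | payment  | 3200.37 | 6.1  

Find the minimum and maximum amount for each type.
SELECT type, MIN(amount), MAX(amount)
FROM transactions
GROUP BY type

Result:
  fee: min=196.28, max=1561.48
  interest: min=1631.52, max=4771.75
  payment: min=50.31, max=4485.84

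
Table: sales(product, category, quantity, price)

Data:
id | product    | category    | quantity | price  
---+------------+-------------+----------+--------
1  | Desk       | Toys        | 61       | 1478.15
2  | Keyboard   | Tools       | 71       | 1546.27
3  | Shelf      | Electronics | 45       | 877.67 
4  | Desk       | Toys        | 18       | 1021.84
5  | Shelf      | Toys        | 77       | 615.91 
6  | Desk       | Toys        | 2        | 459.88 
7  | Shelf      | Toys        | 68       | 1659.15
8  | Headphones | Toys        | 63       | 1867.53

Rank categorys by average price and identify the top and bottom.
SELECT category, AVG(price)
FROM sales
GROUP BY category
ORDER BY AVG(price)

All groups:
  Electronics: 877.67
  Toys: 1183.74
  Tools: 1546.27

Highest: Tools (1546.27)
Lowest: Electronics (877.67)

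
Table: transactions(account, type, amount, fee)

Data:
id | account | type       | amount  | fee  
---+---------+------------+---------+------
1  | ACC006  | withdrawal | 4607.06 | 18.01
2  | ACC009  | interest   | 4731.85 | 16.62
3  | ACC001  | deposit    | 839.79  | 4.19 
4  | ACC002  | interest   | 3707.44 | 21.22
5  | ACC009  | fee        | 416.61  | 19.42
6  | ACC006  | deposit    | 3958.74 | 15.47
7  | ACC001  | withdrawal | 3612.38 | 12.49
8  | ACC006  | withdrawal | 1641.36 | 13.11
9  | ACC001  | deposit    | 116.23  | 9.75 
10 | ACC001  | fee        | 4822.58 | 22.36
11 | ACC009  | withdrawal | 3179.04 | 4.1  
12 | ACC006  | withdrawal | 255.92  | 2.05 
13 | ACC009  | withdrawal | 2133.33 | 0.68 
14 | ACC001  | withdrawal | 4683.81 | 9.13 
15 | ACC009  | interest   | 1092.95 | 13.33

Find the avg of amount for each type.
SELECT type, AVG(amount) as result
FROM transactions
GROUP BY type

Result:
  deposit: 1638.25
  fee: 2619.60
  interest: 3177.41
  withdrawal: 2873.27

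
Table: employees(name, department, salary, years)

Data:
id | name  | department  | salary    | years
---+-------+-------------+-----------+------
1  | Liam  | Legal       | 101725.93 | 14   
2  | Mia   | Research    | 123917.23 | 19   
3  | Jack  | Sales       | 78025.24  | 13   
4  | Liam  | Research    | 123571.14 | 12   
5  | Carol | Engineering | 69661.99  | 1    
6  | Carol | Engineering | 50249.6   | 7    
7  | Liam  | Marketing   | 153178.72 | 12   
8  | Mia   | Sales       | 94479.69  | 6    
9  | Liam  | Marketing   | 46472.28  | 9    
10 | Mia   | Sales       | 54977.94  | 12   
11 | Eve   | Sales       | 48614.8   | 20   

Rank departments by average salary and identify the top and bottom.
SELECT department, AVG(salary)
FROM employees
GROUP BY department
ORDER BY AVG(salary)

All groups:
  Engineering: 59955.80
  Sales: 69024.42
  Marketing: 99825.50
  Legal: 101725.93
  Research: 123744.19

Highest: Research (123744.19)
Lowest: Engineering (59955.80)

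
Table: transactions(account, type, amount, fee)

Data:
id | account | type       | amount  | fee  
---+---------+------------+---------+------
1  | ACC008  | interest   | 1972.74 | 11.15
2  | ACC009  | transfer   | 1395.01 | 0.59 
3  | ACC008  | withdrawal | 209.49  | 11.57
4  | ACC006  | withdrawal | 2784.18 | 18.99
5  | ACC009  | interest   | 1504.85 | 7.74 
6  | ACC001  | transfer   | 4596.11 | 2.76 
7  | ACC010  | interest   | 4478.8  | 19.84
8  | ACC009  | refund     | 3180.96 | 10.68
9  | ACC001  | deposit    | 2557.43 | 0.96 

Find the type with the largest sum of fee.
SELECT type, SUM(fee) as val
FROM transactions
GROUP BY type
ORDER BY val DESC
LIMIT 1

Result: interest with sum(fee) = 38.73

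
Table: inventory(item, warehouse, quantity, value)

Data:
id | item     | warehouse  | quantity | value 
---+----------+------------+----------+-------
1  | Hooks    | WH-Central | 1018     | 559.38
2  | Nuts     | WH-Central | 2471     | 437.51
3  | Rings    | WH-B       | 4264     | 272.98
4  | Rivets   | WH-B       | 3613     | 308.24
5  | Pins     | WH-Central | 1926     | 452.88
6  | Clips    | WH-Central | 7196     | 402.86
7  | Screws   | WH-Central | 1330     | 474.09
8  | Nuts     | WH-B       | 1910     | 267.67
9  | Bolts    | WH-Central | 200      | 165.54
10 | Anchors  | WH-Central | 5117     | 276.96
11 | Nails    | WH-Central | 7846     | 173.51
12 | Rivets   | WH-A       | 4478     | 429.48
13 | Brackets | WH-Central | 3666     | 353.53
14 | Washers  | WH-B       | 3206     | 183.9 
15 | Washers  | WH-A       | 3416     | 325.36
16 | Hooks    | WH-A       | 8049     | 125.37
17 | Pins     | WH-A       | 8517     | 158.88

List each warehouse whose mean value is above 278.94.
SELECT warehouse, AVG(value)
FROM inventory
GROUP BY warehouse
HAVING AVG(value) > 278.94

Result:
  WH-Central: avg=366.25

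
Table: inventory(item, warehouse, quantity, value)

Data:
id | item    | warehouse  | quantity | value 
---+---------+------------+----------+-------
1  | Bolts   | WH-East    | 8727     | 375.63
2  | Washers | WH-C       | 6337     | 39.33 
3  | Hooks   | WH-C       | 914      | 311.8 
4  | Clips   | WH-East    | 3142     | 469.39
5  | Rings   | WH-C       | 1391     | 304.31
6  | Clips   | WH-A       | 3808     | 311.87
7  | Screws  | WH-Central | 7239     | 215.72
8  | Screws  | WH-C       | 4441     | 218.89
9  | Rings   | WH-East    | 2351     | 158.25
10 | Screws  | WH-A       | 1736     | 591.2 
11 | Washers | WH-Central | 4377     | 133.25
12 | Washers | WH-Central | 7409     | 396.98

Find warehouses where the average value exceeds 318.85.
SELECT warehouse, AVG(value)
FROM inventory
GROUP BY warehouse
HAVING AVG(value) > 318.85

Result:
  WH-A: avg=451.54
  WH-East: avg=334.42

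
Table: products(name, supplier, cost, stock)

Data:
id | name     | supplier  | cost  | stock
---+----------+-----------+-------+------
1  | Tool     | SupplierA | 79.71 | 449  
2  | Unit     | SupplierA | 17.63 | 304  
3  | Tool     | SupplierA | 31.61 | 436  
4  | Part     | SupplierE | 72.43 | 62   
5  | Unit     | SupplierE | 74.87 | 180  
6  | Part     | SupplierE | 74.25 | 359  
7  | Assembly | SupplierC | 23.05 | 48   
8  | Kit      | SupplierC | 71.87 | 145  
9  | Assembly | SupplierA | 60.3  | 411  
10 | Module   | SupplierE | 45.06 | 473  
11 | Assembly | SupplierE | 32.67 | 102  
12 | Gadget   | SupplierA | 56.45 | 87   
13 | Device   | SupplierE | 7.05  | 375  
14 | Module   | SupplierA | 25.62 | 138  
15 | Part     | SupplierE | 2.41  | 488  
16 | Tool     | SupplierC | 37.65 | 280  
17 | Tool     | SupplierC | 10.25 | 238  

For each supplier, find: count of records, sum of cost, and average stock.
SELECT supplier,
       COUNT(*) as cnt,
       SUM(cost) as total_cost,
       AVG(stock) as avg_stock
FROM products
GROUP BY supplier

Result:
  SupplierA: 6 records, 271.32 total cost, 304.17 avg stock
  SupplierC: 4 records, 142.82 total cost, 177.75 avg stock
  SupplierE: 7 records, 308.74 total cost, 291.29 avg stock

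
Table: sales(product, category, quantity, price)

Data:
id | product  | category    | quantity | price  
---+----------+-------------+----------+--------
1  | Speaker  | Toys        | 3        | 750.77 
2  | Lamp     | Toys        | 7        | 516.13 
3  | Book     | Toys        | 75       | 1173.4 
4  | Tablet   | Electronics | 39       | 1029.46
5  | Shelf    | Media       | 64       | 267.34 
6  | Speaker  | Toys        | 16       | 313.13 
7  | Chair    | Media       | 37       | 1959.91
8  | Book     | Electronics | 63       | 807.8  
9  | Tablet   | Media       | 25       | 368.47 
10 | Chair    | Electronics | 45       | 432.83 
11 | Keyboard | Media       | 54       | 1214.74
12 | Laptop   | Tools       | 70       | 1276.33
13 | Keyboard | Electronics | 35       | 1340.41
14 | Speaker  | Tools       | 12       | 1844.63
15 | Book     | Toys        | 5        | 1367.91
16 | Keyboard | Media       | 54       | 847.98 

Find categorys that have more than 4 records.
SELECT category, COUNT(*) as cnt
FROM sales
GROUP BY category
HAVING COUNT(*) > 4

Result:
  Media: 5
  Toys: 5

Note: HAVING filters groups after aggregation, WHERE filters rows before.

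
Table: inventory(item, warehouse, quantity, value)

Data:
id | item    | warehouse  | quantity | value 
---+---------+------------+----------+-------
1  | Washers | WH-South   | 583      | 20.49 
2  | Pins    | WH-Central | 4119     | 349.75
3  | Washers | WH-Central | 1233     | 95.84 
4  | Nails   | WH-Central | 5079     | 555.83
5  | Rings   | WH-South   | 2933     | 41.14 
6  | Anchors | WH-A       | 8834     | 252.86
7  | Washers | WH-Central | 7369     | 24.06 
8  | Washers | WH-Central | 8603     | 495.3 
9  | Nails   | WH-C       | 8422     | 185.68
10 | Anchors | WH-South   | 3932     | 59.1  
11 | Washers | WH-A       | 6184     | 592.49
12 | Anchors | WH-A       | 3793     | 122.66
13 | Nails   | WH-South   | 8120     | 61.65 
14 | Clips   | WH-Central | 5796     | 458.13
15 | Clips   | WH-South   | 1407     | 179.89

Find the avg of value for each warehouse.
SELECT warehouse, AVG(value) as result
FROM inventory
GROUP BY warehouse

Result:
  WH-A: 322.67
  WH-C: 185.68
  WH-Central: 329.82
  WH-South: 72.45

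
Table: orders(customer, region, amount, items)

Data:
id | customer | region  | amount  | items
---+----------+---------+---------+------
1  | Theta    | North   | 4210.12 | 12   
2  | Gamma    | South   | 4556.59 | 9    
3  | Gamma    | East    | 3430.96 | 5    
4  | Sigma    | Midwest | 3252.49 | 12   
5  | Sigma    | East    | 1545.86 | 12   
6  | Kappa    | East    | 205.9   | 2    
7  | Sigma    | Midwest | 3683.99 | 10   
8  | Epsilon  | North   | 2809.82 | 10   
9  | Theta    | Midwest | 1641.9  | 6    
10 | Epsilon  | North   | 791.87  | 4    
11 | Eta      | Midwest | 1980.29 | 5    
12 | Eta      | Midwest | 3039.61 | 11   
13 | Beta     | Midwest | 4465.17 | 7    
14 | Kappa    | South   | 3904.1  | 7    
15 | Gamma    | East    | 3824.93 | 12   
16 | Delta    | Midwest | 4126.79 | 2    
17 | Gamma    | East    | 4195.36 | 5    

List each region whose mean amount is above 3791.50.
SELECT region, AVG(amount)
FROM orders
GROUP BY region
HAVING AVG(amount) > 3791.50

Result:
  South: avg=4230.35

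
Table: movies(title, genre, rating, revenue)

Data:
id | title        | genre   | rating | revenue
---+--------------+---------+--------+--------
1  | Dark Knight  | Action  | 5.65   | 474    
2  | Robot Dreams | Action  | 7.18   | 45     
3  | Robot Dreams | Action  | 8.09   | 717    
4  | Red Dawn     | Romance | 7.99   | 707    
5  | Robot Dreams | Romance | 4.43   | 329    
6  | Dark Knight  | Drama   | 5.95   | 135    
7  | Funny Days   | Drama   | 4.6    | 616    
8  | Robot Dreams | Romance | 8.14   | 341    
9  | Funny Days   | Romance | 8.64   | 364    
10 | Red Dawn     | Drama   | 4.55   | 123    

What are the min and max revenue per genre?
SELECT genre, MIN(revenue), MAX(revenue)
FROM movies
GROUP BY genre

Result:
  Action: min=45, max=717
  Drama: min=123, max=616
  Romance: min=329, max=707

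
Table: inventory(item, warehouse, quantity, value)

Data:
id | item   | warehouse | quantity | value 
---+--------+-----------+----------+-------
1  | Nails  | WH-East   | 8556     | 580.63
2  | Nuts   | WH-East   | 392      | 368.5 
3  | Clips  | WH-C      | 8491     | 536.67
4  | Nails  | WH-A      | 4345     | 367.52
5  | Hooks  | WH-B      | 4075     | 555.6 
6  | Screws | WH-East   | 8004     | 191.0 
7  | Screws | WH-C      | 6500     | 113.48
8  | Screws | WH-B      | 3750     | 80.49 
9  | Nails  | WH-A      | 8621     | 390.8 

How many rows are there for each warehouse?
SELECT warehouse, COUNT(*) as count
FROM inventory
GROUP BY warehouse

Result:
  WH-A: 2
  WH-B: 2
  WH-C: 2
  WH-East: 3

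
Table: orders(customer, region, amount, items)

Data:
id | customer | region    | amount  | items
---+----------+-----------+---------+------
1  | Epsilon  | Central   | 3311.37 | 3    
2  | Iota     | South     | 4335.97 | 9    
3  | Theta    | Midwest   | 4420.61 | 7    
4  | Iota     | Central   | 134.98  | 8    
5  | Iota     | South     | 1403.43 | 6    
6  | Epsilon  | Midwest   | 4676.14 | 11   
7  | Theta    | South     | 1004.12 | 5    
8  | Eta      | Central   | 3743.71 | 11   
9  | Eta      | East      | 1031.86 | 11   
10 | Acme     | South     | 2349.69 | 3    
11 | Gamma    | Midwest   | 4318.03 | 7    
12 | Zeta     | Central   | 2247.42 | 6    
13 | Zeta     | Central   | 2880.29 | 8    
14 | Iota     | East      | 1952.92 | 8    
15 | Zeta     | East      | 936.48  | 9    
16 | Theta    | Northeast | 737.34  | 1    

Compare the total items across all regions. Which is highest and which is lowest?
SELECT region, SUM(items)
FROM orders
GROUP BY region
ORDER BY SUM(items)

All groups:
  Northeast: 1
  South: 23
  Midwest: 25
  East: 28
  Central: 36

Highest: Central (36)
Lowest: Northeast (1)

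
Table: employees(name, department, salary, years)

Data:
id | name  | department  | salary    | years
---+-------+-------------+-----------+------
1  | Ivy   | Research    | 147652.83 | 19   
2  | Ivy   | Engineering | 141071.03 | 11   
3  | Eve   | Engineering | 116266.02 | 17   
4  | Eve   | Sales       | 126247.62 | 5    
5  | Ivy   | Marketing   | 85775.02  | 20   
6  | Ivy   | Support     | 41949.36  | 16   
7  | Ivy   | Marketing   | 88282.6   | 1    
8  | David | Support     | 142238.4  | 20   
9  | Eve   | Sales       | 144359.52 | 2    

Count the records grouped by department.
SELECT department, COUNT(*) as count
FROM employees
GROUP BY department

Result:
  Engineering: 2
  Marketing: 2
  Research: 1
  Sales: 2
  Support: 2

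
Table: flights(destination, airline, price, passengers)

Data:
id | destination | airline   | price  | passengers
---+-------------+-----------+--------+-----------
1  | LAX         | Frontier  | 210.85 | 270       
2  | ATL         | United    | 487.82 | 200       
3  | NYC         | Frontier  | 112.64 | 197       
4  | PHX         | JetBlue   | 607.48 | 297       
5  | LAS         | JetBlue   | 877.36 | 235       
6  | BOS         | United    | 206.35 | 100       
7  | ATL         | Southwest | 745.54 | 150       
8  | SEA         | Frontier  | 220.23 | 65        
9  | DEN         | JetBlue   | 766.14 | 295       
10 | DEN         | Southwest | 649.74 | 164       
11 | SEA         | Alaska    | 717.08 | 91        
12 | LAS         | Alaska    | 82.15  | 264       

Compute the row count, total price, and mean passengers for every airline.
SELECT airline,
       COUNT(*) as cnt,
       SUM(price) as total_price,
       AVG(passengers) as avg_passengers
FROM flights
GROUP BY airline

Result:
  Alaska: 2 records, 799.23 total price, 177.50 avg passengers
  Frontier: 3 records, 543.72 total price, 177.33 avg passengers
  JetBlue: 3 records, 2250.98 total price, 275.67 avg passengers
  Southwest: 2 records, 1395.28 total price, 157.00 avg passengers
  United: 2 records, 694.17 total price, 150.00 avg passengers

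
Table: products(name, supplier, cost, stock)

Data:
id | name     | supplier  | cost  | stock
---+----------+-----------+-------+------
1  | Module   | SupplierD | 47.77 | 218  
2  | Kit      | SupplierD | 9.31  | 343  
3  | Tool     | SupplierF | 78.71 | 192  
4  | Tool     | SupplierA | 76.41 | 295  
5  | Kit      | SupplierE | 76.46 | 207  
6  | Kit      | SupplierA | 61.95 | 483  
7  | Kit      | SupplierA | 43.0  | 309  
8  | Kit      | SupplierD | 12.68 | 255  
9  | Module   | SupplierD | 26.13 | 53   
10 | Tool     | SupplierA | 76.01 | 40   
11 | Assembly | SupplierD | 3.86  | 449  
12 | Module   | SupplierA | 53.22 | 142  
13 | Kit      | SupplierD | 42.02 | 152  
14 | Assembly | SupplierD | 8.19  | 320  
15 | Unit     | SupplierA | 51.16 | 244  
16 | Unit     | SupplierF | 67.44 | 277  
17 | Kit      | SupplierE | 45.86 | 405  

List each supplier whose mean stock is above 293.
SELECT supplier, AVG(stock)
FROM products
GROUP BY supplier
HAVING AVG(stock) > 293

Result:
  SupplierE: avg=306.00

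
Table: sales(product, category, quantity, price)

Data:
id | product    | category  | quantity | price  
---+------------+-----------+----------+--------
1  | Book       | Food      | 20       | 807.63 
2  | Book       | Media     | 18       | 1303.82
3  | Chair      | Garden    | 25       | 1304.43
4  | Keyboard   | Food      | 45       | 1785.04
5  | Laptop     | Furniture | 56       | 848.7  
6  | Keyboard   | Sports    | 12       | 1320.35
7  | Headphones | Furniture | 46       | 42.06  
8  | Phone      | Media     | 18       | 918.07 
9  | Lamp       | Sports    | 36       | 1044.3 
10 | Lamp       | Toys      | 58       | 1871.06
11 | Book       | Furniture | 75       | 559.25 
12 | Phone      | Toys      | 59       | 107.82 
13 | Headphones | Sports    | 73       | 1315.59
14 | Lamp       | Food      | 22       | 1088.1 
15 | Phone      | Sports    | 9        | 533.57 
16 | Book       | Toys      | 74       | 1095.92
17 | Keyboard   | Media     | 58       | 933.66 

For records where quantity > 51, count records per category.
SELECT category, COUNT(*)
FROM sales
WHERE quantity > 51
GROUP BY category

Note: WHERE filters rows before grouping.

Result:
  Furniture: 2
  Media: 1
  Sports: 1
  Toys: 3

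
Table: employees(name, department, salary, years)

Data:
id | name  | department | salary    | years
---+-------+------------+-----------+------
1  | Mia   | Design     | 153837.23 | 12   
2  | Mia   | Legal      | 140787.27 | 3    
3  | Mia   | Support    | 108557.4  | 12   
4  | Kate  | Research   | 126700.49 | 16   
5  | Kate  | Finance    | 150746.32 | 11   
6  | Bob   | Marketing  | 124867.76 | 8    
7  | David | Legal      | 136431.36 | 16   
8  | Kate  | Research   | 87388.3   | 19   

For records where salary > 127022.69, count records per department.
SELECT department, COUNT(*)
FROM employees
WHERE salary > 127022.69
GROUP BY department

Note: WHERE filters rows before grouping.

Result:
  Design: 1
  Finance: 1
  Legal: 2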